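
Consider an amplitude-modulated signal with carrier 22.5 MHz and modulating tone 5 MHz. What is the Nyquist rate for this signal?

AM sidebands sit at fc ± fm = 17.5 MHz and 27.5 MHz.
Highest-frequency component: 27.5 MHz.
Nyquist rate = 2 × 27.5 MHz = 55 MHz.

55 MHz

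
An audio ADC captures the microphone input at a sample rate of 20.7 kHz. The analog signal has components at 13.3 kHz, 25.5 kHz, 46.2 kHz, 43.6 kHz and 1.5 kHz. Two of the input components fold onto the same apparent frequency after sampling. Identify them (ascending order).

fs/2 = 10.35 kHz.
13.3 kHz > fs/2 = 10.35 kHz, folds to fs − 13.3 kHz = 7.4 kHz.
25.5 kHz mod fs = 4.8 kHz.
4.8 kHz ≤ fs/2 = 10.35 kHz, appears at 4.8 kHz.
46.2 kHz mod fs = 4.8 kHz.
4.8 kHz ≤ fs/2 = 10.35 kHz, appears at 4.8 kHz.
43.6 kHz mod fs = 2.2 kHz.
2.2 kHz ≤ fs/2 = 10.35 kHz, appears at 2.2 kHz.
1.5 kHz ≤ fs/2 = 10.35 kHz, passes unchanged.
25.5 kHz and 46.2 kHz both map to 4.8 kHz.

25.5 kHz, 46.2 kHz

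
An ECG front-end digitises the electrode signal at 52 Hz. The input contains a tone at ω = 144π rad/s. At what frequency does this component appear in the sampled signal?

ω = 144π rad/s → f = ω/(2π) = 72 Hz.
72 Hz mod fs = 20 Hz.
20 Hz ≤ fs/2 = 26 Hz, appears at 20 Hz.

20 Hz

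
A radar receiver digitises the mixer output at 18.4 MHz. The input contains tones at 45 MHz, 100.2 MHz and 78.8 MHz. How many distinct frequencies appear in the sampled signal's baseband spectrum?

2

fs/2 = 9.2 MHz.
45 MHz mod fs = 8.2 MHz.
8.2 MHz ≤ fs/2 = 9.2 MHz, appears at 8.2 MHz.
100.2 MHz mod fs = 8.2 MHz.
8.2 MHz ≤ fs/2 = 9.2 MHz, appears at 8.2 MHz.
78.8 MHz mod fs = 5.2 MHz.
5.2 MHz ≤ fs/2 = 9.2 MHz, appears at 5.2 MHz.
Distinct values: {5.2 MHz, 8.2 MHz} → 2.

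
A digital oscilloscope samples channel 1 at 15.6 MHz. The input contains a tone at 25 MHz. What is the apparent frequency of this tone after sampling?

6.2 MHz

25 MHz mod fs = 9.4 MHz.
9.4 MHz > fs/2 = 7.8 MHz, folds to fs − 9.4 MHz = 6.2 MHz.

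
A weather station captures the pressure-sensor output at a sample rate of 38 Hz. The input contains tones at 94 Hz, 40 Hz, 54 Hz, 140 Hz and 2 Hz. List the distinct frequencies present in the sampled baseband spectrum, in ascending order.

fs/2 = 19 Hz.
94 Hz mod fs = 18 Hz.
18 Hz ≤ fs/2 = 19 Hz, appears at 18 Hz.
40 Hz mod fs = 2 Hz.
2 Hz ≤ fs/2 = 19 Hz, appears at 2 Hz.
54 Hz mod fs = 16 Hz.
16 Hz ≤ fs/2 = 19 Hz, appears at 16 Hz.
140 Hz mod fs = 26 Hz.
26 Hz > fs/2 = 19 Hz, folds to fs − 26 Hz = 12 Hz.
2 Hz ≤ fs/2 = 19 Hz, passes unchanged.
Distinct values: {2 Hz, 12 Hz, 16 Hz, 18 Hz}.

2 Hz, 12 Hz, 16 Hz, 18 Hz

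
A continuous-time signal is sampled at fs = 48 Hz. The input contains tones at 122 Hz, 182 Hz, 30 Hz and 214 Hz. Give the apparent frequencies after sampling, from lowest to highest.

10 Hz, 18 Hz, 22 Hz

fs/2 = 24 Hz.
122 Hz mod fs = 26 Hz.
26 Hz > fs/2 = 24 Hz, folds to fs − 26 Hz = 22 Hz.
182 Hz mod fs = 38 Hz.
38 Hz > fs/2 = 24 Hz, folds to fs − 38 Hz = 10 Hz.
30 Hz > fs/2 = 24 Hz, folds to fs − 30 Hz = 18 Hz.
214 Hz mod fs = 22 Hz.
22 Hz ≤ fs/2 = 24 Hz, appears at 22 Hz.
Distinct values: {10 Hz, 18 Hz, 22 Hz}.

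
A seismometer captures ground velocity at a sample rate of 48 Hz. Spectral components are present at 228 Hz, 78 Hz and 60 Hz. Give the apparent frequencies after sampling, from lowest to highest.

12 Hz, 18 Hz

fs/2 = 24 Hz.
228 Hz mod fs = 36 Hz.
36 Hz > fs/2 = 24 Hz, folds to fs − 36 Hz = 12 Hz.
78 Hz mod fs = 30 Hz.
30 Hz > fs/2 = 24 Hz, folds to fs − 30 Hz = 18 Hz.
60 Hz mod fs = 12 Hz.
12 Hz ≤ fs/2 = 24 Hz, appears at 12 Hz.
Distinct values: {12 Hz, 18 Hz}.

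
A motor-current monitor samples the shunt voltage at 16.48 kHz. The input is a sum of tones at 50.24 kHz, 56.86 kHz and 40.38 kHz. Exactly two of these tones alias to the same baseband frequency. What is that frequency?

fs/2 = 8.24 kHz.
50.24 kHz mod fs = 0.8 kHz.
0.8 kHz ≤ fs/2 = 8.24 kHz, appears at 0.8 kHz.
56.86 kHz mod fs = 7.42 kHz.
7.42 kHz ≤ fs/2 = 8.24 kHz, appears at 7.42 kHz.
40.38 kHz mod fs = 7.42 kHz.
7.42 kHz ≤ fs/2 = 8.24 kHz, appears at 7.42 kHz.
40.38 kHz and 56.86 kHz both map to 7.42 kHz.

7.42 kHz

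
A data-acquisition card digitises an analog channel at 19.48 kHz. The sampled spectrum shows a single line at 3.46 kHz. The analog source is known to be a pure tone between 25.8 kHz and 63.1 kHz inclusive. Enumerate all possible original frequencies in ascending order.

35.5 kHz, 42.42 kHz, 54.98 kHz, 61.9 kHz

Frequencies that alias to 3.46 kHz are k·fs ± 3.46 kHz for integer k ≥ 0.
k=0: 3.46 kHz.
k=1: 16.02 kHz, 22.94 kHz.
k=2: 35.5 kHz, 42.42 kHz.
k=3: 54.98 kHz, 61.9 kHz.
k=4: 74.46 kHz, 81.38 kHz.
Within [25.8 kHz, 63.1 kHz]: 35.5 kHz, 42.42 kHz, 54.98 kHz, 61.9 kHz.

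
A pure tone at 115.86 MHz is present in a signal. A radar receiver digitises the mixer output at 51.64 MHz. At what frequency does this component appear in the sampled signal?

115.86 MHz mod fs = 12.58 MHz.
12.58 MHz ≤ fs/2 = 25.82 MHz, appears at 12.58 MHz.

12.58 MHz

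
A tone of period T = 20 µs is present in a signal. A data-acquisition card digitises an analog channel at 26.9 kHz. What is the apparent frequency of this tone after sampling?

3.8 kHz

T = 20 µs → f = 1/T = 50 kHz.
50 kHz mod fs = 23.1 kHz.
23.1 kHz > fs/2 = 13.45 kHz, folds to fs − 23.1 kHz = 3.8 kHz.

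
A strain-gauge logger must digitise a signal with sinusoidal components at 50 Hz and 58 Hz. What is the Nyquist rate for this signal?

Highest-frequency component: 58 Hz.
Nyquist rate = 2 × 58 Hz = 116 Hz.

116 Hz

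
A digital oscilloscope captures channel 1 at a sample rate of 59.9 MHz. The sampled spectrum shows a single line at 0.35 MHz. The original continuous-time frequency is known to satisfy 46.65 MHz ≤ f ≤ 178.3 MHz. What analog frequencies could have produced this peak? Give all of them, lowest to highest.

Frequencies that alias to 0.35 MHz are k·fs ± 0.35 MHz for integer k ≥ 0.
k=0: 0.35 MHz.
k=1: 59.55 MHz, 60.25 MHz.
k=2: 119.45 MHz, 120.15 MHz.
k=3: 179.35 MHz, 180.05 MHz.
Within [46.65 MHz, 178.3 MHz]: 59.55 MHz, 60.25 MHz, 119.45 MHz, 120.15 MHz.

59.55 MHz, 60.25 MHz, 119.45 MHz, 120.15 MHz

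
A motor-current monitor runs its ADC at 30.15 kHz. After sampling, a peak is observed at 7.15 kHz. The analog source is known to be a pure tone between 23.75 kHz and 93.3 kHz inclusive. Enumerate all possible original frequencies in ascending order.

37.3 kHz, 53.15 kHz, 67.45 kHz, 83.3 kHz

Frequencies that alias to 7.15 kHz are k·fs ± 7.15 kHz for integer k ≥ 0.
k=0: 7.15 kHz.
k=1: 23 kHz, 37.3 kHz.
k=2: 53.15 kHz, 67.45 kHz.
k=3: 83.3 kHz, 97.6 kHz.
k=4: 113.45 kHz, 127.75 kHz.
Within [23.75 kHz, 93.3 kHz]: 37.3 kHz, 53.15 kHz, 67.45 kHz, 83.3 kHz.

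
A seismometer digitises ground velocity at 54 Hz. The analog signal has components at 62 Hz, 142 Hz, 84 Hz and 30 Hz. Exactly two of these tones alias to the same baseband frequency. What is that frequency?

fs/2 = 27 Hz.
62 Hz mod fs = 8 Hz.
8 Hz ≤ fs/2 = 27 Hz, appears at 8 Hz.
142 Hz mod fs = 34 Hz.
34 Hz > fs/2 = 27 Hz, folds to fs − 34 Hz = 20 Hz.
84 Hz mod fs = 30 Hz.
30 Hz > fs/2 = 27 Hz, folds to fs − 30 Hz = 24 Hz.
30 Hz > fs/2 = 27 Hz, folds to fs − 30 Hz = 24 Hz.
30 Hz and 84 Hz both map to 24 Hz.

24 Hz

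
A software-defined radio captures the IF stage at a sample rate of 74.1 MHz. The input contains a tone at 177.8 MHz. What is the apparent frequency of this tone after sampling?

29.6 MHz

177.8 MHz mod fs = 29.6 MHz.
29.6 MHz ≤ fs/2 = 37.05 MHz, appears at 29.6 MHz.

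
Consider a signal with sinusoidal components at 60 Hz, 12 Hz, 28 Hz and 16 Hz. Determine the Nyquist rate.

Highest-frequency component: 60 Hz.
Nyquist rate = 2 × 60 Hz = 120 Hz.

120 Hz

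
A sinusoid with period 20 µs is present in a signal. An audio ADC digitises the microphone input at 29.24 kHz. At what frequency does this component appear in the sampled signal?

T = 20 µs → f = 1/T = 50 kHz.
50 kHz mod fs = 20.76 kHz.
20.76 kHz > fs/2 = 14.62 kHz, folds to fs − 20.76 kHz = 8.48 kHz.

8.48 kHz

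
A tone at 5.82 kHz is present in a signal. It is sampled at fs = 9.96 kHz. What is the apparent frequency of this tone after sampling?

5.82 kHz > fs/2 = 4.98 kHz, folds to fs − 5.82 kHz = 4.14 kHz.

4.14 kHz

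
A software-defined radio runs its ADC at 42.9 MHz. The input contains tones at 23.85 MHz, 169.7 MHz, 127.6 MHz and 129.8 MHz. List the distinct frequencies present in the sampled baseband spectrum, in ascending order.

1.1 MHz, 1.9 MHz, 19.05 MHz

fs/2 = 21.45 MHz.
23.85 MHz > fs/2 = 21.45 MHz, folds to fs − 23.85 MHz = 19.05 MHz.
169.7 MHz mod fs = 41 MHz.
41 MHz > fs/2 = 21.45 MHz, folds to fs − 41 MHz = 1.9 MHz.
127.6 MHz mod fs = 41.8 MHz.
41.8 MHz > fs/2 = 21.45 MHz, folds to fs − 41.8 MHz = 1.1 MHz.
129.8 MHz mod fs = 1.1 MHz.
1.1 MHz ≤ fs/2 = 21.45 MHz, appears at 1.1 MHz.
Distinct values: {1.1 MHz, 1.9 MHz, 19.05 MHz}.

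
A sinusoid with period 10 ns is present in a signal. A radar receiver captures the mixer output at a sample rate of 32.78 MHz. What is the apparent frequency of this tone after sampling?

1.66 MHz

T = 10 ns → f = 1/T = 100 MHz.
100 MHz mod fs = 1.66 MHz.
1.66 MHz ≤ fs/2 = 16.39 MHz, appears at 1.66 MHz.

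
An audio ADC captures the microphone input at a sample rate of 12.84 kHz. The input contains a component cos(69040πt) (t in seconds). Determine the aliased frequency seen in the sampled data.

4 kHz

ω = 69040π rad/s → f = ω/(2π) = 34520 Hz = 34.52 kHz.
34.52 kHz mod fs = 8.84 kHz.
8.84 kHz > fs/2 = 6.42 kHz, folds to fs − 8.84 kHz = 4 kHz.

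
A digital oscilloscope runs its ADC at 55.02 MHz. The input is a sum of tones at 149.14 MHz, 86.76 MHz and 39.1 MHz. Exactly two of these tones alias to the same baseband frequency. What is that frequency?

fs/2 = 27.51 MHz.
149.14 MHz mod fs = 39.1 MHz.
39.1 MHz > fs/2 = 27.51 MHz, folds to fs − 39.1 MHz = 15.92 MHz.
86.76 MHz mod fs = 31.74 MHz.
31.74 MHz > fs/2 = 27.51 MHz, folds to fs − 31.74 MHz = 23.28 MHz.
39.1 MHz > fs/2 = 27.51 MHz, folds to fs − 39.1 MHz = 15.92 MHz.
39.1 MHz and 149.14 MHz both map to 15.92 MHz.

15.92 MHz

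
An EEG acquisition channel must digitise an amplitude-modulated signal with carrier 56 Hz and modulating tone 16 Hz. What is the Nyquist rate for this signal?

AM sidebands sit at fc ± fm = 40 Hz and 72 Hz.
Highest-frequency component: 72 Hz.
Nyquist rate = 2 × 72 Hz = 144 Hz.

144 Hz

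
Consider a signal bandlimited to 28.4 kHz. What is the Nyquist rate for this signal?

Nyquist rate = 2 × 28.4 kHz = 56.8 kHz.

56.8 kHz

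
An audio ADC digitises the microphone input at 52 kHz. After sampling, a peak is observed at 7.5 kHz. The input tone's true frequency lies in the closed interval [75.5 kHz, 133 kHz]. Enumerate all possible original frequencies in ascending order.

96.5 kHz, 111.5 kHz

Frequencies that alias to 7.5 kHz are k·fs ± 7.5 kHz for integer k ≥ 0.
k=0: 7.5 kHz.
k=1: 44.5 kHz, 59.5 kHz.
k=2: 96.5 kHz, 111.5 kHz.
k=3: 148.5 kHz, 163.5 kHz.
Within [75.5 kHz, 133 kHz]: 96.5 kHz, 111.5 kHz.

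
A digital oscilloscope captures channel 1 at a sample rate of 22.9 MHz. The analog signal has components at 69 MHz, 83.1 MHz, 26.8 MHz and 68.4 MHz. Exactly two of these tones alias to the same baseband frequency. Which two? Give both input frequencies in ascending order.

fs/2 = 11.45 MHz.
69 MHz mod fs = 0.3 MHz.
0.3 MHz ≤ fs/2 = 11.45 MHz, appears at 0.3 MHz.
83.1 MHz mod fs = 14.4 MHz.
14.4 MHz > fs/2 = 11.45 MHz, folds to fs − 14.4 MHz = 8.5 MHz.
26.8 MHz mod fs = 3.9 MHz.
3.9 MHz ≤ fs/2 = 11.45 MHz, appears at 3.9 MHz.
68.4 MHz mod fs = 22.6 MHz.
22.6 MHz > fs/2 = 11.45 MHz, folds to fs − 22.6 MHz = 0.3 MHz.
68.4 MHz and 69 MHz both map to 0.3 MHz.

68.4 MHz, 69 MHz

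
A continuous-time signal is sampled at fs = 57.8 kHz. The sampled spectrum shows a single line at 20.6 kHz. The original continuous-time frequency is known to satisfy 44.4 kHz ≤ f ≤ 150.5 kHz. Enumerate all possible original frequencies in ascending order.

78.4 kHz, 95 kHz, 136.2 kHz

Frequencies that alias to 20.6 kHz are k·fs ± 20.6 kHz for integer k ≥ 0.
k=0: 20.6 kHz.
k=1: 37.2 kHz, 78.4 kHz.
k=2: 95 kHz, 136.2 kHz.
k=3: 152.8 kHz, 194 kHz.
Within [44.4 kHz, 150.5 kHz]: 78.4 kHz, 95 kHz, 136.2 kHz.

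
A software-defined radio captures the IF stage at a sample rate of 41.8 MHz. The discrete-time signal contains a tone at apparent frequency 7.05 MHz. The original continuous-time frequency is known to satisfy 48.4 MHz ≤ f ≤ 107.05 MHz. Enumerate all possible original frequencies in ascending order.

Frequencies that alias to 7.05 MHz are k·fs ± 7.05 MHz for integer k ≥ 0.
k=0: 7.05 MHz.
k=1: 34.75 MHz, 48.85 MHz.
k=2: 76.55 MHz, 90.65 MHz.
k=3: 118.35 MHz, 132.45 MHz.
Within [48.4 MHz, 107.05 MHz]: 48.85 MHz, 76.55 MHz, 90.65 MHz.

48.85 MHz, 76.55 MHz, 90.65 MHz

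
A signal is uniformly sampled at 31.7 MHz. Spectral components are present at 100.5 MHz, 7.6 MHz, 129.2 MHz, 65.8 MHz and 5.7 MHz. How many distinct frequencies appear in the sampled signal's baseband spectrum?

4

fs/2 = 15.85 MHz.
100.5 MHz mod fs = 5.4 MHz.
5.4 MHz ≤ fs/2 = 15.85 MHz, appears at 5.4 MHz.
7.6 MHz ≤ fs/2 = 15.85 MHz, passes unchanged.
129.2 MHz mod fs = 2.4 MHz.
2.4 MHz ≤ fs/2 = 15.85 MHz, appears at 2.4 MHz.
65.8 MHz mod fs = 2.4 MHz.
2.4 MHz ≤ fs/2 = 15.85 MHz, appears at 2.4 MHz.
5.7 MHz ≤ fs/2 = 15.85 MHz, passes unchanged.
Distinct values: {2.4 MHz, 5.4 MHz, 5.7 MHz, 7.6 MHz} → 4.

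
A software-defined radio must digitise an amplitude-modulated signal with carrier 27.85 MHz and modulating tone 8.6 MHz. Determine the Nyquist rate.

AM sidebands sit at fc ± fm = 19.25 MHz and 36.45 MHz.
Highest-frequency component: 36.45 MHz.
Nyquist rate = 2 × 36.45 MHz = 72.9 MHz.

72.9 MHz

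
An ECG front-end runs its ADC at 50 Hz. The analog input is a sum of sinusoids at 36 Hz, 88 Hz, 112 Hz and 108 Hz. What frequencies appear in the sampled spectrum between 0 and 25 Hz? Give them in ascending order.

fs/2 = 25 Hz.
36 Hz > fs/2 = 25 Hz, folds to fs − 36 Hz = 14 Hz.
88 Hz mod fs = 38 Hz.
38 Hz > fs/2 = 25 Hz, folds to fs − 38 Hz = 12 Hz.
112 Hz mod fs = 12 Hz.
12 Hz ≤ fs/2 = 25 Hz, appears at 12 Hz.
108 Hz mod fs = 8 Hz.
8 Hz ≤ fs/2 = 25 Hz, appears at 8 Hz.
Distinct values: {8 Hz, 12 Hz, 14 Hz}.

8 Hz, 12 Hz, 14 Hz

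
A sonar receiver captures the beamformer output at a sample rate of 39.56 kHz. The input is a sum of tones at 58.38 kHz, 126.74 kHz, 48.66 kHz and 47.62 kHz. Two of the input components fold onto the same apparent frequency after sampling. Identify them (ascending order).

47.62 kHz, 126.74 kHz

fs/2 = 19.78 kHz.
58.38 kHz mod fs = 18.82 kHz.
18.82 kHz ≤ fs/2 = 19.78 kHz, appears at 18.82 kHz.
126.74 kHz mod fs = 8.06 kHz.
8.06 kHz ≤ fs/2 = 19.78 kHz, appears at 8.06 kHz.
48.66 kHz mod fs = 9.1 kHz.
9.1 kHz ≤ fs/2 = 19.78 kHz, appears at 9.1 kHz.
47.62 kHz mod fs = 8.06 kHz.
8.06 kHz ≤ fs/2 = 19.78 kHz, appears at 8.06 kHz.
47.62 kHz and 126.74 kHz both map to 8.06 kHz.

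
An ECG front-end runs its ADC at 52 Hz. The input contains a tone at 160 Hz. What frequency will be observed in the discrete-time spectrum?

160 Hz mod fs = 4 Hz.
4 Hz ≤ fs/2 = 26 Hz, appears at 4 Hz.

4 Hz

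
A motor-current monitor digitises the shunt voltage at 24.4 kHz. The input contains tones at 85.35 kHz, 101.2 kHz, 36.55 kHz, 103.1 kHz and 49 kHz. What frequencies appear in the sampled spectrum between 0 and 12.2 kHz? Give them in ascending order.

0.2 kHz, 3.6 kHz, 5.5 kHz, 12.15 kHz

fs/2 = 12.2 kHz.
85.35 kHz mod fs = 12.15 kHz.
12.15 kHz ≤ fs/2 = 12.2 kHz, appears at 12.15 kHz.
101.2 kHz mod fs = 3.6 kHz.
3.6 kHz ≤ fs/2 = 12.2 kHz, appears at 3.6 kHz.
36.55 kHz mod fs = 12.15 kHz.
12.15 kHz ≤ fs/2 = 12.2 kHz, appears at 12.15 kHz.
103.1 kHz mod fs = 5.5 kHz.
5.5 kHz ≤ fs/2 = 12.2 kHz, appears at 5.5 kHz.
49 kHz mod fs = 0.2 kHz.
0.2 kHz ≤ fs/2 = 12.2 kHz, appears at 0.2 kHz.
Distinct values: {0.2 kHz, 3.6 kHz, 5.5 kHz, 12.15 kHz}.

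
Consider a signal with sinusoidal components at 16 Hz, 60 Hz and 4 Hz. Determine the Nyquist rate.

120 Hz

Highest-frequency component: 60 Hz.
Nyquist rate = 2 × 60 Hz = 120 Hz.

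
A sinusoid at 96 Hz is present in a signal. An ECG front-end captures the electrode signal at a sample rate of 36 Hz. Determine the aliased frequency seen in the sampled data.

96 Hz mod fs = 24 Hz.
24 Hz > fs/2 = 18 Hz, folds to fs − 24 Hz = 12 Hz.

12 Hz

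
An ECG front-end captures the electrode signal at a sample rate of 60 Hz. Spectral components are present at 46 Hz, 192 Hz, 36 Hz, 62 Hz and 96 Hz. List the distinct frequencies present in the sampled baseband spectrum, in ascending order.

2 Hz, 12 Hz, 14 Hz, 24 Hz

fs/2 = 30 Hz.
46 Hz > fs/2 = 30 Hz, folds to fs − 46 Hz = 14 Hz.
192 Hz mod fs = 12 Hz.
12 Hz ≤ fs/2 = 30 Hz, appears at 12 Hz.
36 Hz > fs/2 = 30 Hz, folds to fs − 36 Hz = 24 Hz.
62 Hz mod fs = 2 Hz.
2 Hz ≤ fs/2 = 30 Hz, appears at 2 Hz.
96 Hz mod fs = 36 Hz.
36 Hz > fs/2 = 30 Hz, folds to fs − 36 Hz = 24 Hz.
Distinct values: {2 Hz, 12 Hz, 14 Hz, 24 Hz}.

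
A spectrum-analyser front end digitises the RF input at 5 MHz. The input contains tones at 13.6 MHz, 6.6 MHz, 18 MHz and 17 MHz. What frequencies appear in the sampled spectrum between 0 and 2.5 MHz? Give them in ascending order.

1.4 MHz, 1.6 MHz, 2 MHz

fs/2 = 2.5 MHz.
13.6 MHz mod fs = 3.6 MHz.
3.6 MHz > fs/2 = 2.5 MHz, folds to fs − 3.6 MHz = 1.4 MHz.
6.6 MHz mod fs = 1.6 MHz.
1.6 MHz ≤ fs/2 = 2.5 MHz, appears at 1.6 MHz.
18 MHz mod fs = 3 MHz.
3 MHz > fs/2 = 2.5 MHz, folds to fs − 3 MHz = 2 MHz.
17 MHz mod fs = 2 MHz.
2 MHz ≤ fs/2 = 2.5 MHz, appears at 2 MHz.
Distinct values: {1.4 MHz, 1.6 MHz, 2 MHz}.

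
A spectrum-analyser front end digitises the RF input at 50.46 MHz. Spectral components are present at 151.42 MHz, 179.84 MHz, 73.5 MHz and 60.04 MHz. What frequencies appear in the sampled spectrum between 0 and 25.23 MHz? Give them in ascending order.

fs/2 = 25.23 MHz.
151.42 MHz mod fs = 0.04 MHz.
0.04 MHz ≤ fs/2 = 25.23 MHz, appears at 0.04 MHz.
179.84 MHz mod fs = 28.46 MHz.
28.46 MHz > fs/2 = 25.23 MHz, folds to fs − 28.46 MHz = 22 MHz.
73.5 MHz mod fs = 23.04 MHz.
23.04 MHz ≤ fs/2 = 25.23 MHz, appears at 23.04 MHz.
60.04 MHz mod fs = 9.58 MHz.
9.58 MHz ≤ fs/2 = 25.23 MHz, appears at 9.58 MHz.
Distinct values: {0.04 MHz, 9.58 MHz, 22 MHz, 23.04 MHz}.

0.04 MHz, 9.58 MHz, 22 MHz, 23.04 MHz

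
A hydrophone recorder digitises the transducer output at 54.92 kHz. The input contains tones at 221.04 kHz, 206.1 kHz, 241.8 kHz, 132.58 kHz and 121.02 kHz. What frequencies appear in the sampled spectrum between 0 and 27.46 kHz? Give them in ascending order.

1.36 kHz, 11.18 kHz, 13.58 kHz, 22.12 kHz, 22.74 kHz

fs/2 = 27.46 kHz.
221.04 kHz mod fs = 1.36 kHz.
1.36 kHz ≤ fs/2 = 27.46 kHz, appears at 1.36 kHz.
206.1 kHz mod fs = 41.34 kHz.
41.34 kHz > fs/2 = 27.46 kHz, folds to fs − 41.34 kHz = 13.58 kHz.
241.8 kHz mod fs = 22.12 kHz.
22.12 kHz ≤ fs/2 = 27.46 kHz, appears at 22.12 kHz.
132.58 kHz mod fs = 22.74 kHz.
22.74 kHz ≤ fs/2 = 27.46 kHz, appears at 22.74 kHz.
121.02 kHz mod fs = 11.18 kHz.
11.18 kHz ≤ fs/2 = 27.46 kHz, appears at 11.18 kHz.
Distinct values: {1.36 kHz, 11.18 kHz, 13.58 kHz, 22.12 kHz, 22.74 kHz}.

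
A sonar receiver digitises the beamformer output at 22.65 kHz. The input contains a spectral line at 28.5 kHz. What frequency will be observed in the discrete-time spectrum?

28.5 kHz mod fs = 5.85 kHz.
5.85 kHz ≤ fs/2 = 11.325 kHz, appears at 5.85 kHz.

5.85 kHz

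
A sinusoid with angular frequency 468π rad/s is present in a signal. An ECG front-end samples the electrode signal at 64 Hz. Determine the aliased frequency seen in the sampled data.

ω = 468π rad/s → f = ω/(2π) = 234 Hz.
234 Hz mod fs = 42 Hz.
42 Hz > fs/2 = 32 Hz, folds to fs − 42 Hz = 22 Hz.

22 Hz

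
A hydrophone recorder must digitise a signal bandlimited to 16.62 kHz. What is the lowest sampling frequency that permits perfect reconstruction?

Nyquist rate = 2 × 16.62 kHz = 33.24 kHz.

33.24 kHz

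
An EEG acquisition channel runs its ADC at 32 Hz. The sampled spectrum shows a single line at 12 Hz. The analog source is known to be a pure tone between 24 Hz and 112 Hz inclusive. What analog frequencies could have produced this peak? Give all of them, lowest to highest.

44 Hz, 52 Hz, 76 Hz, 84 Hz, 108 Hz

Frequencies that alias to 12 Hz are k·fs ± 12 Hz for integer k ≥ 0.
k=0: 12 Hz.
k=1: 20 Hz, 44 Hz.
k=2: 52 Hz, 76 Hz.
k=3: 84 Hz, 108 Hz.
k=4: 116 Hz, 140 Hz.
Within [24 Hz, 112 Hz]: 44 Hz, 52 Hz, 76 Hz, 84 Hz, 108 Hz.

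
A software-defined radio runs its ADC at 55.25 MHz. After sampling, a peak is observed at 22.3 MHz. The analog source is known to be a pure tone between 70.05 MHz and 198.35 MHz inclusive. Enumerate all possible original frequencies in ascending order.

77.55 MHz, 88.2 MHz, 132.8 MHz, 143.45 MHz, 188.05 MHz

Frequencies that alias to 22.3 MHz are k·fs ± 22.3 MHz for integer k ≥ 0.
k=0: 22.3 MHz.
k=1: 32.95 MHz, 77.55 MHz.
k=2: 88.2 MHz, 132.8 MHz.
k=3: 143.45 MHz, 188.05 MHz.
k=4: 198.7 MHz, 243.3 MHz.
Within [70.05 MHz, 198.35 MHz]: 77.55 MHz, 88.2 MHz, 132.8 MHz, 143.45 MHz, 188.05 MHz.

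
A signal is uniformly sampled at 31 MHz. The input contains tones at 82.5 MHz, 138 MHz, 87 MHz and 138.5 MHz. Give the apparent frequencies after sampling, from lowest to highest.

fs/2 = 15.5 MHz.
82.5 MHz mod fs = 20.5 MHz.
20.5 MHz > fs/2 = 15.5 MHz, folds to fs − 20.5 MHz = 10.5 MHz.
138 MHz mod fs = 14 MHz.
14 MHz ≤ fs/2 = 15.5 MHz, appears at 14 MHz.
87 MHz mod fs = 25 MHz.
25 MHz > fs/2 = 15.5 MHz, folds to fs − 25 MHz = 6 MHz.
138.5 MHz mod fs = 14.5 MHz.
14.5 MHz ≤ fs/2 = 15.5 MHz, appears at 14.5 MHz.
Distinct values: {6 MHz, 10.5 MHz, 14 MHz, 14.5 MHz}.

6 MHz, 10.5 MHz, 14 MHz, 14.5 MHz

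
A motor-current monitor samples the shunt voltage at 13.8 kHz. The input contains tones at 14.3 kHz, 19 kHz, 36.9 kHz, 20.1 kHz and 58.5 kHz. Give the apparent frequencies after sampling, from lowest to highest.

fs/2 = 6.9 kHz.
14.3 kHz mod fs = 0.5 kHz.
0.5 kHz ≤ fs/2 = 6.9 kHz, appears at 0.5 kHz.
19 kHz mod fs = 5.2 kHz.
5.2 kHz ≤ fs/2 = 6.9 kHz, appears at 5.2 kHz.
36.9 kHz mod fs = 9.3 kHz.
9.3 kHz > fs/2 = 6.9 kHz, folds to fs − 9.3 kHz = 4.5 kHz.
20.1 kHz mod fs = 6.3 kHz.
6.3 kHz ≤ fs/2 = 6.9 kHz, appears at 6.3 kHz.
58.5 kHz mod fs = 3.3 kHz.
3.3 kHz ≤ fs/2 = 6.9 kHz, appears at 3.3 kHz.
Distinct values: {0.5 kHz, 3.3 kHz, 4.5 kHz, 5.2 kHz, 6.3 kHz}.

0.5 kHz, 3.3 kHz, 4.5 kHz, 5.2 kHz, 6.3 kHz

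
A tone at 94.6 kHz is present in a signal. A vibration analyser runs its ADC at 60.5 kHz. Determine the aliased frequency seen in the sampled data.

94.6 kHz mod fs = 34.1 kHz.
34.1 kHz > fs/2 = 30.25 kHz, folds to fs − 34.1 kHz = 26.4 kHz.

26.4 kHz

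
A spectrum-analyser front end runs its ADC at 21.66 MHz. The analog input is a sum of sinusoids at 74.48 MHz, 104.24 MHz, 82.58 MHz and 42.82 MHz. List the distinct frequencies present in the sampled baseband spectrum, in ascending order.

0.5 MHz, 4.06 MHz, 9.5 MHz

fs/2 = 10.83 MHz.
74.48 MHz mod fs = 9.5 MHz.
9.5 MHz ≤ fs/2 = 10.83 MHz, appears at 9.5 MHz.
104.24 MHz mod fs = 17.6 MHz.
17.6 MHz > fs/2 = 10.83 MHz, folds to fs − 17.6 MHz = 4.06 MHz.
82.58 MHz mod fs = 17.6 MHz.
17.6 MHz > fs/2 = 10.83 MHz, folds to fs − 17.6 MHz = 4.06 MHz.
42.82 MHz mod fs = 21.16 MHz.
21.16 MHz > fs/2 = 10.83 MHz, folds to fs − 21.16 MHz = 0.5 MHz.
Distinct values: {0.5 MHz, 4.06 MHz, 9.5 MHz}.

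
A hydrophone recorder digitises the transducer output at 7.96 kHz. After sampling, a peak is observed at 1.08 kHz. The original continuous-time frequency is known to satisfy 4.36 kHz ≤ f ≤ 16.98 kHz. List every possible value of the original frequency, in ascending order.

6.88 kHz, 9.04 kHz, 14.84 kHz

Frequencies that alias to 1.08 kHz are k·fs ± 1.08 kHz for integer k ≥ 0.
k=0: 1.08 kHz.
k=1: 6.88 kHz, 9.04 kHz.
k=2: 14.84 kHz, 17 kHz.
k=3: 22.8 kHz, 24.96 kHz.
Within [4.36 kHz, 16.98 kHz]: 6.88 kHz, 9.04 kHz, 14.84 kHz.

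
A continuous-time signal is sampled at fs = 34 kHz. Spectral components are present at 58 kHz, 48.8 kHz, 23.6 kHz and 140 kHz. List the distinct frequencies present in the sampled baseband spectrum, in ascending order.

fs/2 = 17 kHz.
58 kHz mod fs = 24 kHz.
24 kHz > fs/2 = 17 kHz, folds to fs − 24 kHz = 10 kHz.
48.8 kHz mod fs = 14.8 kHz.
14.8 kHz ≤ fs/2 = 17 kHz, appears at 14.8 kHz.
23.6 kHz > fs/2 = 17 kHz, folds to fs − 23.6 kHz = 10.4 kHz.
140 kHz mod fs = 4 kHz.
4 kHz ≤ fs/2 = 17 kHz, appears at 4 kHz.
Distinct values: {4 kHz, 10 kHz, 10.4 kHz, 14.8 kHz}.

4 kHz, 10 kHz, 10.4 kHz, 14.8 kHz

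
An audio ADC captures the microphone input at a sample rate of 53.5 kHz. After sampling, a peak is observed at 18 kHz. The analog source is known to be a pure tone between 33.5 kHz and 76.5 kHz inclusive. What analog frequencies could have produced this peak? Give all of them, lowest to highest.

Frequencies that alias to 18 kHz are k·fs ± 18 kHz for integer k ≥ 0.
k=0: 18 kHz.
k=1: 35.5 kHz, 71.5 kHz.
k=2: 89 kHz, 125 kHz.
Within [33.5 kHz, 76.5 kHz]: 35.5 kHz, 71.5 kHz.

35.5 kHz, 71.5 kHz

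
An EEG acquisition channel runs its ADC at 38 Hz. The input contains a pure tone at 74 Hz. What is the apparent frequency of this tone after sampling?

2 Hz

74 Hz mod fs = 36 Hz.
36 Hz > fs/2 = 19 Hz, folds to fs − 36 Hz = 2 Hz.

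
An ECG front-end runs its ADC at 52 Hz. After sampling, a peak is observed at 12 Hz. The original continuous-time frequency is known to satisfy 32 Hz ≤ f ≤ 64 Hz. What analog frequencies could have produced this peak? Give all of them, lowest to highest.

40 Hz, 64 Hz

Frequencies that alias to 12 Hz are k·fs ± 12 Hz for integer k ≥ 0.
k=0: 12 Hz.
k=1: 40 Hz, 64 Hz.
k=2: 92 Hz, 116 Hz.
Within [32 Hz, 64 Hz]: 40 Hz, 64 Hz.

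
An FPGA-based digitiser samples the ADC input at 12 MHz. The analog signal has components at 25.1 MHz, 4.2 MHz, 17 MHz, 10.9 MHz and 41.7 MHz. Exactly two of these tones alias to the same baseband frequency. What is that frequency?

1.1 MHz

fs/2 = 6 MHz.
25.1 MHz mod fs = 1.1 MHz.
1.1 MHz ≤ fs/2 = 6 MHz, appears at 1.1 MHz.
4.2 MHz ≤ fs/2 = 6 MHz, passes unchanged.
17 MHz mod fs = 5 MHz.
5 MHz ≤ fs/2 = 6 MHz, appears at 5 MHz.
10.9 MHz > fs/2 = 6 MHz, folds to fs − 10.9 MHz = 1.1 MHz.
41.7 MHz mod fs = 5.7 MHz.
5.7 MHz ≤ fs/2 = 6 MHz, appears at 5.7 MHz.
10.9 MHz and 25.1 MHz both map to 1.1 MHz.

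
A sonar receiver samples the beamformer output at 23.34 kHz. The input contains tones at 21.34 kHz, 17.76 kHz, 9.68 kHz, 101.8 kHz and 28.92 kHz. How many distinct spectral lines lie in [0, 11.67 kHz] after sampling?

fs/2 = 11.67 kHz.
21.34 kHz > fs/2 = 11.67 kHz, folds to fs − 21.34 kHz = 2 kHz.
17.76 kHz > fs/2 = 11.67 kHz, folds to fs − 17.76 kHz = 5.58 kHz.
9.68 kHz ≤ fs/2 = 11.67 kHz, passes unchanged.
101.8 kHz mod fs = 8.44 kHz.
8.44 kHz ≤ fs/2 = 11.67 kHz, appears at 8.44 kHz.
28.92 kHz mod fs = 5.58 kHz.
5.58 kHz ≤ fs/2 = 11.67 kHz, appears at 5.58 kHz.
Distinct values: {2 kHz, 5.58 kHz, 8.44 kHz, 9.68 kHz} → 4.

4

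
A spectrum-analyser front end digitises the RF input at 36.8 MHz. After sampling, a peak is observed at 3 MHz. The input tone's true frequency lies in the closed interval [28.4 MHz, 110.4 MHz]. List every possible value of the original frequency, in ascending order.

33.8 MHz, 39.8 MHz, 70.6 MHz, 76.6 MHz, 107.4 MHz

Frequencies that alias to 3 MHz are k·fs ± 3 MHz for integer k ≥ 0.
k=0: 3 MHz.
k=1: 33.8 MHz, 39.8 MHz.
k=2: 70.6 MHz, 76.6 MHz.
k=3: 107.4 MHz, 113.4 MHz.
k=4: 144.2 MHz, 150.2 MHz.
Within [28.4 MHz, 110.4 MHz]: 33.8 MHz, 39.8 MHz, 70.6 MHz, 76.6 MHz, 107.4 MHz.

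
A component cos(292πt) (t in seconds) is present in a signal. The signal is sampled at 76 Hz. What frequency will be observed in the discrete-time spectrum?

6 Hz

ω = 292π rad/s → f = ω/(2π) = 146 Hz.
146 Hz mod fs = 70 Hz.
70 Hz > fs/2 = 38 Hz, folds to fs − 70 Hz = 6 Hz.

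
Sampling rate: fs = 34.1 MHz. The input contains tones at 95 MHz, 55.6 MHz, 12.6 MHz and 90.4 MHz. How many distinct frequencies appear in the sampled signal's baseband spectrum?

3

fs/2 = 17.05 MHz.
95 MHz mod fs = 26.8 MHz.
26.8 MHz > fs/2 = 17.05 MHz, folds to fs − 26.8 MHz = 7.3 MHz.
55.6 MHz mod fs = 21.5 MHz.
21.5 MHz > fs/2 = 17.05 MHz, folds to fs − 21.5 MHz = 12.6 MHz.
12.6 MHz ≤ fs/2 = 17.05 MHz, passes unchanged.
90.4 MHz mod fs = 22.2 MHz.
22.2 MHz > fs/2 = 17.05 MHz, folds to fs − 22.2 MHz = 11.9 MHz.
Distinct values: {7.3 MHz, 11.9 MHz, 12.6 MHz} → 3.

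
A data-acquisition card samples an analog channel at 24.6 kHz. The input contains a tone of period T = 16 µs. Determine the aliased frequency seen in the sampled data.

T = 16 µs → f = 1/T = 62.5 kHz.
62.5 kHz mod fs = 13.3 kHz.
13.3 kHz > fs/2 = 12.3 kHz, folds to fs − 13.3 kHz = 11.3 kHz.

11.3 kHz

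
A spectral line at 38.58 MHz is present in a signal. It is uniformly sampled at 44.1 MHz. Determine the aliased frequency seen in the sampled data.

5.52 MHz

38.58 MHz > fs/2 = 22.05 MHz, folds to fs − 38.58 MHz = 5.52 MHz.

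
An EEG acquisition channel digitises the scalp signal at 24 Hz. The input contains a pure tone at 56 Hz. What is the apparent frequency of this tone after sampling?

8 Hz

56 Hz mod fs = 8 Hz.
8 Hz ≤ fs/2 = 12 Hz, appears at 8 Hz.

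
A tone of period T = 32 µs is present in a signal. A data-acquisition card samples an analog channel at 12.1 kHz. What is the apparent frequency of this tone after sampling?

5.05 kHz

T = 32 µs → f = 1/T = 31.25 kHz.
31.25 kHz mod fs = 7.05 kHz.
7.05 kHz > fs/2 = 6.05 kHz, folds to fs − 7.05 kHz = 5.05 kHz.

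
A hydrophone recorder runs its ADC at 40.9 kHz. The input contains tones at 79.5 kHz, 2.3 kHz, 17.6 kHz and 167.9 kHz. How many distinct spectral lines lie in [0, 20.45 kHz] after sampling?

3

fs/2 = 20.45 kHz.
79.5 kHz mod fs = 38.6 kHz.
38.6 kHz > fs/2 = 20.45 kHz, folds to fs − 38.6 kHz = 2.3 kHz.
2.3 kHz ≤ fs/2 = 20.45 kHz, passes unchanged.
17.6 kHz ≤ fs/2 = 20.45 kHz, passes unchanged.
167.9 kHz mod fs = 4.3 kHz.
4.3 kHz ≤ fs/2 = 20.45 kHz, appears at 4.3 kHz.
Distinct values: {2.3 kHz, 4.3 kHz, 17.6 kHz} → 3.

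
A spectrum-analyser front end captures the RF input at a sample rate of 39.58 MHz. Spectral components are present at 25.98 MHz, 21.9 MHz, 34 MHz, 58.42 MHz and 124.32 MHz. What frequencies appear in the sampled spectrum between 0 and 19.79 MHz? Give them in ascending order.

fs/2 = 19.79 MHz.
25.98 MHz > fs/2 = 19.79 MHz, folds to fs − 25.98 MHz = 13.6 MHz.
21.9 MHz > fs/2 = 19.79 MHz, folds to fs − 21.9 MHz = 17.68 MHz.
34 MHz > fs/2 = 19.79 MHz, folds to fs − 34 MHz = 5.58 MHz.
58.42 MHz mod fs = 18.84 MHz.
18.84 MHz ≤ fs/2 = 19.79 MHz, appears at 18.84 MHz.
124.32 MHz mod fs = 5.58 MHz.
5.58 MHz ≤ fs/2 = 19.79 MHz, appears at 5.58 MHz.
Distinct values: {5.58 MHz, 13.6 MHz, 17.68 MHz, 18.84 MHz}.

5.58 MHz, 13.6 MHz, 17.68 MHz, 18.84 MHz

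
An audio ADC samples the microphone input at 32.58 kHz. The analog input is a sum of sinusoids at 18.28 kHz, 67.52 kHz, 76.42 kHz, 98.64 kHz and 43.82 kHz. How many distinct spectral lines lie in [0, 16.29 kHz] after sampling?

fs/2 = 16.29 kHz.
18.28 kHz > fs/2 = 16.29 kHz, folds to fs − 18.28 kHz = 14.3 kHz.
67.52 kHz mod fs = 2.36 kHz.
2.36 kHz ≤ fs/2 = 16.29 kHz, appears at 2.36 kHz.
76.42 kHz mod fs = 11.26 kHz.
11.26 kHz ≤ fs/2 = 16.29 kHz, appears at 11.26 kHz.
98.64 kHz mod fs = 0.9 kHz.
0.9 kHz ≤ fs/2 = 16.29 kHz, appears at 0.9 kHz.
43.82 kHz mod fs = 11.24 kHz.
11.24 kHz ≤ fs/2 = 16.29 kHz, appears at 11.24 kHz.
Distinct values: {0.9 kHz, 2.36 kHz, 11.24 kHz, 11.26 kHz, 14.3 kHz} → 5.

5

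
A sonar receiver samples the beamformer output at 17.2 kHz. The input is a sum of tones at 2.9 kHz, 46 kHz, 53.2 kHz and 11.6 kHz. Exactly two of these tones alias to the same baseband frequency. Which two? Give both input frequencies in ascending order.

fs/2 = 8.6 kHz.
2.9 kHz ≤ fs/2 = 8.6 kHz, passes unchanged.
46 kHz mod fs = 11.6 kHz.
11.6 kHz > fs/2 = 8.6 kHz, folds to fs − 11.6 kHz = 5.6 kHz.
53.2 kHz mod fs = 1.6 kHz.
1.6 kHz ≤ fs/2 = 8.6 kHz, appears at 1.6 kHz.
11.6 kHz > fs/2 = 8.6 kHz, folds to fs − 11.6 kHz = 5.6 kHz.
11.6 kHz and 46 kHz both map to 5.6 kHz.

11.6 kHz, 46 kHz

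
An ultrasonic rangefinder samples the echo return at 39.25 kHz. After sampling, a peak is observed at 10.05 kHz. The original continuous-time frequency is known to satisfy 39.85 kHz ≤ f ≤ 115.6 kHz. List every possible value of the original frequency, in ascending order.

49.3 kHz, 68.45 kHz, 88.55 kHz, 107.7 kHz

Frequencies that alias to 10.05 kHz are k·fs ± 10.05 kHz for integer k ≥ 0.
k=0: 10.05 kHz.
k=1: 29.2 kHz, 49.3 kHz.
k=2: 68.45 kHz, 88.55 kHz.
k=3: 107.7 kHz, 127.8 kHz.
k=4: 146.95 kHz, 167.05 kHz.
Within [39.85 kHz, 115.6 kHz]: 49.3 kHz, 68.45 kHz, 88.55 kHz, 107.7 kHz.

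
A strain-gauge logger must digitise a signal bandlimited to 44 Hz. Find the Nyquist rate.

88 Hz

Nyquist rate = 2 × 44 Hz = 88 Hz.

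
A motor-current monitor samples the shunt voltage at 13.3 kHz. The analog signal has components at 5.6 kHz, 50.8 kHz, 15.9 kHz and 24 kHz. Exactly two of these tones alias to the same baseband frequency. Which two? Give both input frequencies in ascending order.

fs/2 = 6.65 kHz.
5.6 kHz ≤ fs/2 = 6.65 kHz, passes unchanged.
50.8 kHz mod fs = 10.9 kHz.
10.9 kHz > fs/2 = 6.65 kHz, folds to fs − 10.9 kHz = 2.4 kHz.
15.9 kHz mod fs = 2.6 kHz.
2.6 kHz ≤ fs/2 = 6.65 kHz, appears at 2.6 kHz.
24 kHz mod fs = 10.7 kHz.
10.7 kHz > fs/2 = 6.65 kHz, folds to fs − 10.7 kHz = 2.6 kHz.
15.9 kHz and 24 kHz both map to 2.6 kHz.

15.9 kHz, 24 kHz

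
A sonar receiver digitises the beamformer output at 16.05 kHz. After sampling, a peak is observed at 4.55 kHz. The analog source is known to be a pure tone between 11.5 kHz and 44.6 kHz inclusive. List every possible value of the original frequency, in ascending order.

11.5 kHz, 20.6 kHz, 27.55 kHz, 36.65 kHz, 43.6 kHz

Frequencies that alias to 4.55 kHz are k·fs ± 4.55 kHz for integer k ≥ 0.
k=0: 4.55 kHz.
k=1: 11.5 kHz, 20.6 kHz.
k=2: 27.55 kHz, 36.65 kHz.
k=3: 43.6 kHz, 52.7 kHz.
k=4: 59.65 kHz, 68.75 kHz.
Within [11.5 kHz, 44.6 kHz]: 11.5 kHz, 20.6 kHz, 27.55 kHz, 36.65 kHz, 43.6 kHz.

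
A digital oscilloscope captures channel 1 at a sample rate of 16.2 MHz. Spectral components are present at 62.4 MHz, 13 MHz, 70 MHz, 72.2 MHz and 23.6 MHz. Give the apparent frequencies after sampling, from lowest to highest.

2.4 MHz, 3.2 MHz, 5.2 MHz, 7.4 MHz

fs/2 = 8.1 MHz.
62.4 MHz mod fs = 13.8 MHz.
13.8 MHz > fs/2 = 8.1 MHz, folds to fs − 13.8 MHz = 2.4 MHz.
13 MHz > fs/2 = 8.1 MHz, folds to fs − 13 MHz = 3.2 MHz.
70 MHz mod fs = 5.2 MHz.
5.2 MHz ≤ fs/2 = 8.1 MHz, appears at 5.2 MHz.
72.2 MHz mod fs = 7.4 MHz.
7.4 MHz ≤ fs/2 = 8.1 MHz, appears at 7.4 MHz.
23.6 MHz mod fs = 7.4 MHz.
7.4 MHz ≤ fs/2 = 8.1 MHz, appears at 7.4 MHz.
Distinct values: {2.4 MHz, 3.2 MHz, 5.2 MHz, 7.4 MHz}.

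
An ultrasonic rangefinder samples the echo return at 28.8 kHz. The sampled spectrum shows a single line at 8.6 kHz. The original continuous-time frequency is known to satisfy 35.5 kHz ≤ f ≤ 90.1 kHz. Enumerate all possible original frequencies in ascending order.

37.4 kHz, 49 kHz, 66.2 kHz, 77.8 kHz

Frequencies that alias to 8.6 kHz are k·fs ± 8.6 kHz for integer k ≥ 0.
k=0: 8.6 kHz.
k=1: 20.2 kHz, 37.4 kHz.
k=2: 49 kHz, 66.2 kHz.
k=3: 77.8 kHz, 95 kHz.
k=4: 106.6 kHz, 123.8 kHz.
Within [35.5 kHz, 90.1 kHz]: 37.4 kHz, 49 kHz, 66.2 kHz, 77.8 kHz.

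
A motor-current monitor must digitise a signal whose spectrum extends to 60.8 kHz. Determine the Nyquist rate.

121.6 kHz

Nyquist rate = 2 × 60.8 kHz = 121.6 kHz.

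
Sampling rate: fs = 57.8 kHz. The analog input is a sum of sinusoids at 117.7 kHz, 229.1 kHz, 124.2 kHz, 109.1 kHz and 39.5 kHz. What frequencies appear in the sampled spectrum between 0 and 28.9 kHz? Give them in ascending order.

2.1 kHz, 6.5 kHz, 8.6 kHz, 18.3 kHz

fs/2 = 28.9 kHz.
117.7 kHz mod fs = 2.1 kHz.
2.1 kHz ≤ fs/2 = 28.9 kHz, appears at 2.1 kHz.
229.1 kHz mod fs = 55.7 kHz.
55.7 kHz > fs/2 = 28.9 kHz, folds to fs − 55.7 kHz = 2.1 kHz.
124.2 kHz mod fs = 8.6 kHz.
8.6 kHz ≤ fs/2 = 28.9 kHz, appears at 8.6 kHz.
109.1 kHz mod fs = 51.3 kHz.
51.3 kHz > fs/2 = 28.9 kHz, folds to fs − 51.3 kHz = 6.5 kHz.
39.5 kHz > fs/2 = 28.9 kHz, folds to fs − 39.5 kHz = 18.3 kHz.
Distinct values: {2.1 kHz, 6.5 kHz, 8.6 kHz, 18.3 kHz}.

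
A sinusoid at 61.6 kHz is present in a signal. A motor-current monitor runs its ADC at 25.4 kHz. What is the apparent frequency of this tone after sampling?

61.6 kHz mod fs = 10.8 kHz.
10.8 kHz ≤ fs/2 = 12.7 kHz, appears at 10.8 kHz.

10.8 kHz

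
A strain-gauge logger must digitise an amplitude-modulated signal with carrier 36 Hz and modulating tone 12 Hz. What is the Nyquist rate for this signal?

96 Hz

AM sidebands sit at fc ± fm = 24 Hz and 48 Hz.
Highest-frequency component: 48 Hz.
Nyquist rate = 2 × 48 Hz = 96 Hz.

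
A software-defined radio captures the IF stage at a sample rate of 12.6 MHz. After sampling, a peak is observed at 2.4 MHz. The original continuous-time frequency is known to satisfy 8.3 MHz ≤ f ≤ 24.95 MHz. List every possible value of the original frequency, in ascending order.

10.2 MHz, 15 MHz, 22.8 MHz

Frequencies that alias to 2.4 MHz are k·fs ± 2.4 MHz for integer k ≥ 0.
k=0: 2.4 MHz.
k=1: 10.2 MHz, 15 MHz.
k=2: 22.8 MHz, 27.6 MHz.
k=3: 35.4 MHz, 40.2 MHz.
Within [8.3 MHz, 24.95 MHz]: 10.2 MHz, 15 MHz, 22.8 MHz.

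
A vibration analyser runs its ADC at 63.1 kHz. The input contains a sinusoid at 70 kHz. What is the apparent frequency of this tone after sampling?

6.9 kHz

70 kHz mod fs = 6.9 kHz.
6.9 kHz ≤ fs/2 = 31.55 kHz, appears at 6.9 kHz.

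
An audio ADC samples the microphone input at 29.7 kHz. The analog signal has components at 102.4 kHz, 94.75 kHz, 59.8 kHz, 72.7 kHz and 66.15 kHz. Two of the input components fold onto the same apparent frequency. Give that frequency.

13.3 kHz

fs/2 = 14.85 kHz.
102.4 kHz mod fs = 13.3 kHz.
13.3 kHz ≤ fs/2 = 14.85 kHz, appears at 13.3 kHz.
94.75 kHz mod fs = 5.65 kHz.
5.65 kHz ≤ fs/2 = 14.85 kHz, appears at 5.65 kHz.
59.8 kHz mod fs = 0.4 kHz.
0.4 kHz ≤ fs/2 = 14.85 kHz, appears at 0.4 kHz.
72.7 kHz mod fs = 13.3 kHz.
13.3 kHz ≤ fs/2 = 14.85 kHz, appears at 13.3 kHz.
66.15 kHz mod fs = 6.75 kHz.
6.75 kHz ≤ fs/2 = 14.85 kHz, appears at 6.75 kHz.
72.7 kHz and 102.4 kHz both map to 13.3 kHz.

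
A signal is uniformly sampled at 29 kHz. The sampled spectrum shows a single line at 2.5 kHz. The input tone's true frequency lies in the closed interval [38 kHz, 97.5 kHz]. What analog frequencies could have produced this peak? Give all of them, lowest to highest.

55.5 kHz, 60.5 kHz, 84.5 kHz, 89.5 kHz

Frequencies that alias to 2.5 kHz are k·fs ± 2.5 kHz for integer k ≥ 0.
k=0: 2.5 kHz.
k=1: 26.5 kHz, 31.5 kHz.
k=2: 55.5 kHz, 60.5 kHz.
k=3: 84.5 kHz, 89.5 kHz.
k=4: 113.5 kHz, 118.5 kHz.
Within [38 kHz, 97.5 kHz]: 55.5 kHz, 60.5 kHz, 84.5 kHz, 89.5 kHz.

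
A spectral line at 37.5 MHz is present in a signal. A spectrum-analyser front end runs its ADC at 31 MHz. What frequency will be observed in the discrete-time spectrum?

37.5 MHz mod fs = 6.5 MHz.
6.5 MHz ≤ fs/2 = 15.5 MHz, appears at 6.5 MHz.

6.5 MHz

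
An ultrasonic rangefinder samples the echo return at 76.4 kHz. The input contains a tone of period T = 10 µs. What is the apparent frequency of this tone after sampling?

T = 10 µs → f = 1/T = 100 kHz.
100 kHz mod fs = 23.6 kHz.
23.6 kHz ≤ fs/2 = 38.2 kHz, appears at 23.6 kHz.

23.6 kHz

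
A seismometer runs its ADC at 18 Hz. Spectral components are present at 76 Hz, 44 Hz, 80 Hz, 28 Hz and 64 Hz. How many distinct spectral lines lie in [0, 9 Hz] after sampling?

fs/2 = 9 Hz.
76 Hz mod fs = 4 Hz.
4 Hz ≤ fs/2 = 9 Hz, appears at 4 Hz.
44 Hz mod fs = 8 Hz.
8 Hz ≤ fs/2 = 9 Hz, appears at 8 Hz.
80 Hz mod fs = 8 Hz.
8 Hz ≤ fs/2 = 9 Hz, appears at 8 Hz.
28 Hz mod fs = 10 Hz.
10 Hz > fs/2 = 9 Hz, folds to fs − 10 Hz = 8 Hz.
64 Hz mod fs = 10 Hz.
10 Hz > fs/2 = 9 Hz, folds to fs − 10 Hz = 8 Hz.
Distinct values: {4 Hz, 8 Hz} → 2.

2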